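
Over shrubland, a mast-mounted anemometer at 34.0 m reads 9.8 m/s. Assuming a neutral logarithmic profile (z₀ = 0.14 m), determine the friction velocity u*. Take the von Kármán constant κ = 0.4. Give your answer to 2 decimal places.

u* ≈ 0.71 m/s

Log law: V(z) = (u*/κ) · ln(z/z₀) ⇒ u* = κ · V / ln(z/z₀)
u* = 0.4 × 9.8 / ln(34.0/0.14) = 0.4 × 9.8 / 5.4925
   = 3.9200 / 5.4925 = 0.7137 m/s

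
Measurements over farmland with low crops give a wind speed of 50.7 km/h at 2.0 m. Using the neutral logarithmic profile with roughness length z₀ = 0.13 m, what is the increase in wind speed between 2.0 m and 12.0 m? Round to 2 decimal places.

33.23 km/h

Log law: V₂ = V₁ · ln(z₂/z₀)/ln(z₁/z₀) = 50.7 × 4.5251/2.7334 = 83.9345 km/h
ΔV = 83.9345 − 50.7 = 33.2345 km/h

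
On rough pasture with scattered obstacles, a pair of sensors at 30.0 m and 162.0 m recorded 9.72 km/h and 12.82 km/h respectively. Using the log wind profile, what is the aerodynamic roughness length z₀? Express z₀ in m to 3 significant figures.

Log law: V(z) ∝ ln(z/z₀). With r = V₁/V₂ = 9.72/12.82 = 0.75819,
r · ln(z₂/z₀) = ln(z₁/z₀) ⇒ ln z₀ = (ln z₁ − r·ln z₂)/(1 − r)
ln z₀ = (3.40120 − 0.75819×5.08760) / 0.24181 = -1.8865
z₀ = exp(-1.8865) = 0.1516 m

z₀ ≈ 0.152 m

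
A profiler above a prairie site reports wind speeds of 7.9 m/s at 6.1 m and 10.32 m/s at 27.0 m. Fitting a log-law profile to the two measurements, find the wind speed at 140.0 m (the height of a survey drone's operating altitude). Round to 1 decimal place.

13.0 m/s

Log law: V ∝ ln(z/z₀). From the pair, with r = V₁/V₂ = 0.76550,
ln z₀ = (ln z₁ − r·ln z₂)/(1 − r) = (1.8083 − 0.76550×3.2958)/0.23450 = -3.0478 → z₀ = 0.04747 m
V₃ = V₁ · ln(z₃/z₀)/ln(z₁/z₀) = 7.9 × 7.9894/4.8560 = 12.9975 m/s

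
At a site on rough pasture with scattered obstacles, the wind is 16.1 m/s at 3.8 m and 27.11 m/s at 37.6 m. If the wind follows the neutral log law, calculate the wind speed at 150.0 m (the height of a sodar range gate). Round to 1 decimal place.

Log law: V ∝ ln(z/z₀). From the pair, with r = V₁/V₂ = 0.59388,
ln z₀ = (ln z₁ − r·ln z₂)/(1 − r) = (1.3350 − 0.59388×3.6270)/0.40612 = -2.0166 → z₀ = 0.1331 m
V₃ = V₁ · ln(z₃/z₀)/ln(z₁/z₀) = 16.1 × 7.0272/3.3516 = 33.7565 m/s

33.8 m/s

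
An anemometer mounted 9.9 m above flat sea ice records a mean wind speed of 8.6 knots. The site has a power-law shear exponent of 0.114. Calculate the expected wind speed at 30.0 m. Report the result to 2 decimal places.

Power-law profile: V₂ = V₁ · (z₂/z₁)^α
V₂ = 8.6 × (30.0/9.9)^0.114 = 8.6 × (3.0303)^0.114
    = 8.6 × 1.1347 = 9.7586 knots

9.76 knots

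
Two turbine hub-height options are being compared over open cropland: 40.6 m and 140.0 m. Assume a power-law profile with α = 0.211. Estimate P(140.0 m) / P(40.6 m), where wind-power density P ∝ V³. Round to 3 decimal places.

Speed ratio: V_B/V_A = (z_B/z_A)^α = (140.0/40.6)^0.211 = (3.4483)^0.211 = 1.29848
Power-density ratio: P_B/P_A = (V_B/V_A)³ = (1.29848)³ = 2.18928

2.189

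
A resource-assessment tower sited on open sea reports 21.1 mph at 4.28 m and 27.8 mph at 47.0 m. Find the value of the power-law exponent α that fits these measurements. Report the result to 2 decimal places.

Power law: V₂/V₁ = (z₂/z₁)^α ⇒ α = ln(V₂/V₁) / ln(z₂/z₁)
α = ln(27.8/21.1) / ln(47.0/4.28) = ln(1.3175) / ln(10.9813)
  = 0.27576 / 2.39619 = 0.11508

α ≈ 0.12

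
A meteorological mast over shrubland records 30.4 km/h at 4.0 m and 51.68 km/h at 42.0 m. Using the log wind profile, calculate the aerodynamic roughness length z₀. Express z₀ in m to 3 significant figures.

z₀ ≈ 0.139 m

Log law: V(z) ∝ ln(z/z₀). With r = V₁/V₂ = 30.4/51.68 = 0.58824,
r · ln(z₂/z₀) = ln(z₁/z₀) ⇒ ln z₀ = (ln z₁ − r·ln z₂)/(1 − r)
ln z₀ = (1.38629 − 0.58824×3.73767) / 0.41176 = -1.9728
z₀ = exp(-1.9728) = 0.1391 m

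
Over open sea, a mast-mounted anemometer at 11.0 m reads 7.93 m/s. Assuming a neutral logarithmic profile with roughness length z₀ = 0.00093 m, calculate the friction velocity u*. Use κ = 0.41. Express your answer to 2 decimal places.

u* ≈ 0.35 m/s

Log law: V(z) = (u*/κ) · ln(z/z₀) ⇒ u* = κ · V / ln(z/z₀)
u* = 0.41 × 7.93 / ln(11.0/0.00093) = 0.41 × 7.93 / 9.3782
   = 3.2513 / 9.3782 = 0.3467 m/s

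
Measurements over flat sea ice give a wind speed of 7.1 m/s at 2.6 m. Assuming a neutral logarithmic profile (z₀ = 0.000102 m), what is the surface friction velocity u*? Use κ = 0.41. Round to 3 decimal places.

u* ≈ 0.287 m/s

Log law: V(z) = (u*/κ) · ln(z/z₀) ⇒ u* = κ · V / ln(z/z₀)
u* = 0.41 × 7.1 / ln(2.6/0.000102) = 0.41 × 7.1 / 10.1460
   = 2.9110 / 10.1460 = 0.2869 m/s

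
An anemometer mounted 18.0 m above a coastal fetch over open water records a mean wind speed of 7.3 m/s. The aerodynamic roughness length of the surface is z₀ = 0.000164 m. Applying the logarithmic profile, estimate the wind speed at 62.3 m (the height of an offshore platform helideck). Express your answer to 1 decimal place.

8.1 m/s

Log law: V(z) ∝ ln(z/z₀), so V₂/V₁ = ln(z₂/z₀) / ln(z₁/z₀).
ln(62.3/0.000164) = 12.8476, ln(18.0/0.000164) = 11.6060
V₂ = 7.3 × 12.8476/11.6060 = 7.3 × 1.1070 = 8.0809 m/s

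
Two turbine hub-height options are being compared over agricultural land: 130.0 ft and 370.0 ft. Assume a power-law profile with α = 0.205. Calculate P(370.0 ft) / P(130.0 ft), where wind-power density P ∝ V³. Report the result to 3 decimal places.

1.903

Speed ratio: V_B/V_A = (z_B/z_A)^α = (370.0/130.0)^0.205 = (2.8462)^0.205 = 1.23915
Power-density ratio: P_B/P_A = (V_B/V_A)³ = (1.23915)³ = 1.90269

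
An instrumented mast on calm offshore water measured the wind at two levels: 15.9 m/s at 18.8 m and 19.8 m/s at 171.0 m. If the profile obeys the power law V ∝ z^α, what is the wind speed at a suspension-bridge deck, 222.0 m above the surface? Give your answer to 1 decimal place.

First find α: α = ln(V₂/V₁)/ln(z₂/z₁) = ln(19.8/15.9)/ln(171.0/18.8) = 0.21936/2.20781 = 0.0994
Extrapolate from 171.0 m to 222.0 m: V₃ = 19.8 × (222.0/171.0)^0.0994 = 19.8 × 1.0263 = 20.3202 m/s

20.3 m/s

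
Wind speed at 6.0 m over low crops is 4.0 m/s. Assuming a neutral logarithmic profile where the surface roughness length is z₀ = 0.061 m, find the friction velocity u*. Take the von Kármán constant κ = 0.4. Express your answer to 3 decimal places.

Log law: V(z) = (u*/κ) · ln(z/z₀) ⇒ u* = κ · V / ln(z/z₀)
u* = 0.4 × 4.0 / ln(6.0/0.061) = 0.4 × 4.0 / 4.5886
   = 1.6000 / 4.5886 = 0.3487 m/s

u* ≈ 0.349 m/s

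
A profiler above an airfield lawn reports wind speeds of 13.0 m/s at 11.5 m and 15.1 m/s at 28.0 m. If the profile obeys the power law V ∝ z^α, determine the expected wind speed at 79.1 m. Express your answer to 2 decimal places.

First find α: α = ln(V₂/V₁)/ln(z₂/z₁) = ln(15.1/13.0)/ln(28.0/11.5) = 0.14975/0.88986 = 0.1683
Extrapolate from 28.0 m to 79.1 m: V₃ = 15.1 × (79.1/28.0)^0.1683 = 15.1 × 1.1910 = 17.9835 m/s

17.98 m/s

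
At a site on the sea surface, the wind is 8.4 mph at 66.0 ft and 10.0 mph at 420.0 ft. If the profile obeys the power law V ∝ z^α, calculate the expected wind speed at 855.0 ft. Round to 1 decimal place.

First find α: α = ln(V₂/V₁)/ln(z₂/z₁) = ln(10.0/8.4)/ln(420.0/66.0) = 0.17435/1.85060 = 0.0942
Extrapolate from 420.0 ft to 855.0 ft: V₃ = 10.0 × (855.0/420.0)^0.0942 = 10.0 × 1.0693 = 10.6927 mph

10.7 mph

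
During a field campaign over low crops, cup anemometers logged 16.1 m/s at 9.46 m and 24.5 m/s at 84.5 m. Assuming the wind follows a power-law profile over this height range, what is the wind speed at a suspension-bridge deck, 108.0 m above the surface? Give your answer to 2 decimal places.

25.68 m/s

First find α: α = ln(V₂/V₁)/ln(z₂/z₁) = ln(24.5/16.1)/ln(84.5/9.46) = 0.41985/2.18968 = 0.1917
Extrapolate from 84.5 m to 108.0 m: V₃ = 24.5 × (108.0/84.5)^0.1917 = 24.5 × 1.0482 = 25.6803 m/s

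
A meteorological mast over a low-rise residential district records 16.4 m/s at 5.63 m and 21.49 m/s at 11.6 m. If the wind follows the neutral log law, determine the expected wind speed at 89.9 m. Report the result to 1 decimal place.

Log law: V ∝ ln(z/z₀). From the pair, with r = V₁/V₂ = 0.76315,
ln z₀ = (ln z₁ − r·ln z₂)/(1 − r) = (1.7281 − 0.76315×2.4510)/0.23685 = -0.6011 → z₀ = 0.5482 m
V₃ = V₁ · ln(z₃/z₀)/ln(z₁/z₀) = 16.4 × 5.0998/2.3292 = 35.9081 m/s

35.9 m/s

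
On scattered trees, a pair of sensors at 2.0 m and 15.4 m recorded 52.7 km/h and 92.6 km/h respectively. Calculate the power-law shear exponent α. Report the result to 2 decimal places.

Power law: V₂/V₁ = (z₂/z₁)^α ⇒ α = ln(V₂/V₁) / ln(z₂/z₁)
α = ln(92.6/52.7) / ln(15.4/2.0) = ln(1.7571) / ln(7.7000)
  = 0.56367 / 2.04122 = 0.27615

α ≈ 0.28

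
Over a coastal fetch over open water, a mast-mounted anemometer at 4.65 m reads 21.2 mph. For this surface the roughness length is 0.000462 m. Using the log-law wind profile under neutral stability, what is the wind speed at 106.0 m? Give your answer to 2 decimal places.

28.39 mph

Log law: V(z) ∝ ln(z/z₀), so V₂/V₁ = ln(z₂/z₀) / ln(z₁/z₀).
ln(106.0/0.000462) = 12.3434, ln(4.65/0.000462) = 9.2168
V₂ = 21.2 × 12.3434/9.2168 = 21.2 × 1.3392 = 28.3916 mph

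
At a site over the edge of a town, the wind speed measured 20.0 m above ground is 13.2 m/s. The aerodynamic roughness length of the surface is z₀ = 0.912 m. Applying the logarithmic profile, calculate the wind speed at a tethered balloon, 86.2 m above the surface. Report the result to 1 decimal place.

19.4 m/s

Log law: V(z) ∝ ln(z/z₀), so V₂/V₁ = ln(z₂/z₀) / ln(z₁/z₀).
ln(86.2/0.912) = 4.5488, ln(20.0/0.912) = 3.0878
V₂ = 13.2 × 4.5488/3.0878 = 13.2 × 1.4731 = 19.4453 m/s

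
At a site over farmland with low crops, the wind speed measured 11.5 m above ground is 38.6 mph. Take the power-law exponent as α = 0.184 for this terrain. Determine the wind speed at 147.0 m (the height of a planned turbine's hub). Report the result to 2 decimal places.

61.69 mph

Power-law profile: V₂ = V₁ · (z₂/z₁)^α
V₂ = 38.6 × (147.0/11.5)^0.184 = 38.6 × (12.7826)^0.184
    = 38.6 × 1.5982 = 61.6887 mph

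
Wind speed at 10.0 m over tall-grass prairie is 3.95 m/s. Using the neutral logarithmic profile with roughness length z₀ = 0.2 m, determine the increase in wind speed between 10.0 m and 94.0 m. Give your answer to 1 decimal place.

2.3 m/s

Log law: V₂ = V₁ · ln(z₂/z₀)/ln(z₁/z₀) = 3.95 × 6.1527/3.9120 = 6.2125 m/s
ΔV = 6.2125 − 3.95 = 2.2625 m/s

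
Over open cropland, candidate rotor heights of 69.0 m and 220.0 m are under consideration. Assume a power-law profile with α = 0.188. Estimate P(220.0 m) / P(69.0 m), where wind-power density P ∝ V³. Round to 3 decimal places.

1.923

Speed ratio: V_B/V_A = (z_B/z_A)^α = (220.0/69.0)^0.188 = (3.1884)^0.188 = 1.24357
Power-density ratio: P_B/P_A = (V_B/V_A)³ = (1.24357)³ = 1.92316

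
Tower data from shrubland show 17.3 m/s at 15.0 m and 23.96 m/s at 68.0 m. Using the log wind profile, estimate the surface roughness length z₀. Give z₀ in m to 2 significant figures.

z₀ ≈ 0.30 m

Log law: V(z) ∝ ln(z/z₀). With r = V₁/V₂ = 17.3/23.96 = 0.72204,
r · ln(z₂/z₀) = ln(z₁/z₀) ⇒ ln z₀ = (ln z₁ − r·ln z₂)/(1 − r)
ln z₀ = (2.70805 − 0.72204×4.21951) / 0.27796 = -1.2181
z₀ = exp(-1.2181) = 0.2958 m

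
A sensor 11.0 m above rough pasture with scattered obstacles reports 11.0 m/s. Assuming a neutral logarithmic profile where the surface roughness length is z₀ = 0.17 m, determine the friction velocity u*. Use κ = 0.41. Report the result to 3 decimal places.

u* ≈ 1.082 m/s

Log law: V(z) = (u*/κ) · ln(z/z₀) ⇒ u* = κ · V / ln(z/z₀)
u* = 0.41 × 11.0 / ln(11.0/0.17) = 0.41 × 11.0 / 4.1699
   = 4.5100 / 4.1699 = 1.0816 m/s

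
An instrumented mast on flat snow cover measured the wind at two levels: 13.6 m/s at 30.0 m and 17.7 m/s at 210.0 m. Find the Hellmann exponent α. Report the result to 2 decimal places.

α ≈ 0.14

Power law: V₂/V₁ = (z₂/z₁)^α ⇒ α = ln(V₂/V₁) / ln(z₂/z₁)
α = ln(17.7/13.6) / ln(210.0/30.0) = ln(1.3015) / ln(7.0000)
  = 0.26349 / 1.94591 = 0.13541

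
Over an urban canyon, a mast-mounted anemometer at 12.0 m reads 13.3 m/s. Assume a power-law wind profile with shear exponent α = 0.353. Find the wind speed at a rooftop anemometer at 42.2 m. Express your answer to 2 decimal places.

Power-law profile: V₂ = V₁ · (z₂/z₁)^α
V₂ = 13.3 × (42.2/12.0)^0.353 = 13.3 × (3.5167)^0.353
    = 13.3 × 1.5588 = 20.7317 m/s

20.73 m/s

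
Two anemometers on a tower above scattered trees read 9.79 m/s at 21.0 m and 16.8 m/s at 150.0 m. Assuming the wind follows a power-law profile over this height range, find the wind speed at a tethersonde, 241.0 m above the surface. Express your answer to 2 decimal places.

First find α: α = ln(V₂/V₁)/ln(z₂/z₁) = ln(16.8/9.79)/ln(150.0/21.0) = 0.54002/1.96611 = 0.2747
Extrapolate from 150.0 m to 241.0 m: V₃ = 16.8 × (241.0/150.0)^0.2747 = 16.8 × 1.1391 = 19.1368 m/s

19.14 m/s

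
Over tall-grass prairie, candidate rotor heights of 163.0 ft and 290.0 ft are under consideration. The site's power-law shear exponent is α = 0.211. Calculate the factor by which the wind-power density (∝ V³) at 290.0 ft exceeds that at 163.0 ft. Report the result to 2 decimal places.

1.44

Speed ratio: V_B/V_A = (z_B/z_A)^α = (290.0/163.0)^0.211 = (1.7791)^0.211 = 1.12926
Power-density ratio: P_B/P_A = (V_B/V_A)³ = (1.12926)³ = 1.44007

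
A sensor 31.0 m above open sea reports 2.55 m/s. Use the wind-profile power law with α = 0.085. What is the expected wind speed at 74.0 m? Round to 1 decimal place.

Power-law profile: V₂ = V₁ · (z₂/z₁)^α
V₂ = 2.55 × (74.0/31.0)^0.085 = 2.55 × (2.3871)^0.085
    = 2.55 × 1.0768 = 2.7457 m/s

2.7 m/s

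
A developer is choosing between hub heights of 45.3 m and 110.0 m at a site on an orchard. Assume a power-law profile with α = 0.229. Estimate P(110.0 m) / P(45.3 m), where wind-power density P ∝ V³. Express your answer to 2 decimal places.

1.84

Speed ratio: V_B/V_A = (z_B/z_A)^α = (110.0/45.3)^0.229 = (2.4283)^0.229 = 1.22527
Power-density ratio: P_B/P_A = (V_B/V_A)³ = (1.22527)³ = 1.83949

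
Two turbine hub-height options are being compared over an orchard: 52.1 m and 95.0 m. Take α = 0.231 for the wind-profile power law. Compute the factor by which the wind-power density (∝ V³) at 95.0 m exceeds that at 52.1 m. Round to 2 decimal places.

1.52

Speed ratio: V_B/V_A = (z_B/z_A)^α = (95.0/52.1)^0.231 = (1.8234)^0.231 = 1.14885
Power-density ratio: P_B/P_A = (V_B/V_A)³ = (1.14885)³ = 1.51633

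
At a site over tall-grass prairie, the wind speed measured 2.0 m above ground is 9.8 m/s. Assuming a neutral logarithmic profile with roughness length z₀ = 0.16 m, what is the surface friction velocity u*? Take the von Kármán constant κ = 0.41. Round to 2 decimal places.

Log law: V(z) = (u*/κ) · ln(z/z₀) ⇒ u* = κ · V / ln(z/z₀)
u* = 0.41 × 9.8 / ln(2.0/0.16) = 0.41 × 9.8 / 2.5257
   = 4.0180 / 2.5257 = 1.5908 m/s

u* ≈ 1.59 m/s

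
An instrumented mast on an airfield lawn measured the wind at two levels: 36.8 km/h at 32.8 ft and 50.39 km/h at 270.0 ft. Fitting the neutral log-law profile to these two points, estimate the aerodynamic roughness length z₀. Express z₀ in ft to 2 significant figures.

Log law: V(z) ∝ ln(z/z₀). With r = V₁/V₂ = 36.8/50.39 = 0.73030,
r · ln(z₂/z₀) = ln(z₁/z₀) ⇒ ln z₀ = (ln z₁ − r·ln z₂)/(1 − r)
ln z₀ = (3.49043 − 0.73030×5.59842) / 0.26970 = -2.2178
z₀ = exp(-2.2178) = 0.1089 ft

z₀ ≈ 0.11 ft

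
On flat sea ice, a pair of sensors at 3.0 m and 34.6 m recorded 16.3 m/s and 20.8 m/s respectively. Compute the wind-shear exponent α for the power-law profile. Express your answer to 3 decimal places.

Power law: V₂/V₁ = (z₂/z₁)^α ⇒ α = ln(V₂/V₁) / ln(z₂/z₁)
α = ln(20.8/16.3) / ln(34.6/3.0) = ln(1.2761) / ln(11.5333)
  = 0.24379 / 2.44524 = 0.09970

α ≈ 0.100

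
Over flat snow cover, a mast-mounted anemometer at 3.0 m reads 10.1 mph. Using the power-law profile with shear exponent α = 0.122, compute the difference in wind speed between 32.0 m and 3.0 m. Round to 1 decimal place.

3.4 mph

Power law: V₂ = V₁ · (z₂/z₁)^α = 10.1 × (10.6667)^0.122 = 13.4816 mph
ΔV = 13.4816 − 10.1 = 3.3816 mph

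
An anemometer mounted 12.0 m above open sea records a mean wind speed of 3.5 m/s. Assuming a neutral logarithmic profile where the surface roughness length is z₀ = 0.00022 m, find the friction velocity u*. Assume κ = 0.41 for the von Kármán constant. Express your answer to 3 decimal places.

u* ≈ 0.132 m/s

Log law: V(z) = (u*/κ) · ln(z/z₀) ⇒ u* = κ · V / ln(z/z₀)
u* = 0.41 × 3.5 / ln(12.0/0.00022) = 0.41 × 3.5 / 10.9068
   = 1.4350 / 10.9068 = 0.1316 m/s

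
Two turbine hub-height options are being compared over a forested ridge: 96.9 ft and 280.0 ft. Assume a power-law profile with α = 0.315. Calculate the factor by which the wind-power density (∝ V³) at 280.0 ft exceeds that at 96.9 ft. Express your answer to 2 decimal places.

Speed ratio: V_B/V_A = (z_B/z_A)^α = (280.0/96.9)^0.315 = (2.8896)^0.315 = 1.39689
Power-density ratio: P_B/P_A = (V_B/V_A)³ = (1.39689)³ = 2.72576

2.73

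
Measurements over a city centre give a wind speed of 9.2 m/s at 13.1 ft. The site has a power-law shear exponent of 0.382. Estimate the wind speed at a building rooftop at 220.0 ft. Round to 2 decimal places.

27.03 m/s

Power-law profile: V₂ = V₁ · (z₂/z₁)^α
V₂ = 9.2 × (220.0/13.1)^0.382 = 9.2 × (16.7939)^0.382
    = 9.2 × 2.9377 = 27.0269 m/s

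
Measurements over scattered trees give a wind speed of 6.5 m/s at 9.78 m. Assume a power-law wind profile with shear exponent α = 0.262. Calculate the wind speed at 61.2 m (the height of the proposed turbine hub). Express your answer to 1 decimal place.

Power-law profile: V₂ = V₁ · (z₂/z₁)^α
V₂ = 6.5 × (61.2/9.78)^0.262 = 6.5 × (6.2577)^0.262
    = 6.5 × 1.6168 = 10.5093 m/s

10.5 m/s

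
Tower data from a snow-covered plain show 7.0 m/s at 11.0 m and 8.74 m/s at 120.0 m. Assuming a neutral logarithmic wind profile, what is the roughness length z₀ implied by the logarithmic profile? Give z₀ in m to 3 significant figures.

Log law: V(z) ∝ ln(z/z₀). With r = V₁/V₂ = 7.0/8.74 = 0.80092,
r · ln(z₂/z₀) = ln(z₁/z₀) ⇒ ln z₀ = (ln z₁ − r·ln z₂)/(1 − r)
ln z₀ = (2.39790 − 0.80092×4.78749) / 0.19908 = -7.2154
z₀ = exp(-7.2154) = 0.0007352 m

z₀ ≈ 0.000735 m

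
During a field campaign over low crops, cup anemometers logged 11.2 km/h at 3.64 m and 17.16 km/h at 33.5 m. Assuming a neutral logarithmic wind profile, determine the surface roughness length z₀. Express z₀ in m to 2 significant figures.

Log law: V(z) ∝ ln(z/z₀). With r = V₁/V₂ = 11.2/17.16 = 0.65268,
r · ln(z₂/z₀) = ln(z₁/z₀) ⇒ ln z₀ = (ln z₁ − r·ln z₂)/(1 − r)
ln z₀ = (1.29198 − 0.65268×3.51155) / 0.34732 = -2.8790
z₀ = exp(-2.8790) = 0.05619 m

z₀ ≈ 0.056 m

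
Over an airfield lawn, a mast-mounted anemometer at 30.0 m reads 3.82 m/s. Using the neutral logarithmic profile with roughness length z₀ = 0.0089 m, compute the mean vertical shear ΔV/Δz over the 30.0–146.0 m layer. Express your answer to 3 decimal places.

0.006 m/s/m

Log law: V₂ = V₁ · ln(z₂/z₀)/ln(z₁/z₀) = 3.82 × 9.7053/8.1229 = 4.5642 m/s
ΔV/Δz = (4.5642 − 3.82)/(146.0 − 30.0) = 0.7442/116.0000 = 0.00642 m/s/m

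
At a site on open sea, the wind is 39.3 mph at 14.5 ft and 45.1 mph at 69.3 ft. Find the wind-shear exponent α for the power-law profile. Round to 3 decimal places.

α ≈ 0.088

Power law: V₂/V₁ = (z₂/z₁)^α ⇒ α = ln(V₂/V₁) / ln(z₂/z₁)
α = ln(45.1/39.3) / ln(69.3/14.5) = ln(1.1476) / ln(4.7793)
  = 0.13766 / 1.56430 = 0.08800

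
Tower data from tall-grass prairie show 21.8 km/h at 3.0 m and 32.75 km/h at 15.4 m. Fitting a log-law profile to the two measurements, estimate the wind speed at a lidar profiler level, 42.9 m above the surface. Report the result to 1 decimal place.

Log law: V ∝ ln(z/z₀). From the pair, with r = V₁/V₂ = 0.66565,
ln z₀ = (ln z₁ − r·ln z₂)/(1 − r) = (1.0986 − 0.66565×2.7344)/0.33435 = -2.1580 → z₀ = 0.1156 m
V₃ = V₁ · ln(z₃/z₀)/ln(z₁/z₀) = 21.8 × 5.9168/3.2566 = 39.6082 km/h

39.6 km/h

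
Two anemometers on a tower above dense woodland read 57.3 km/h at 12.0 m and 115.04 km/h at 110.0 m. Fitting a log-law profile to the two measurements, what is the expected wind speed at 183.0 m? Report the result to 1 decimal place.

128.3 km/h

Log law: V ∝ ln(z/z₀). From the pair, with r = V₁/V₂ = 0.49809,
ln z₀ = (ln z₁ − r·ln z₂)/(1 − r) = (2.4849 − 0.49809×4.7005)/0.50191 = 0.2862 → z₀ = 1.331 m
V₃ = V₁ · ln(z₃/z₀)/ln(z₁/z₀) = 57.3 × 4.9233/2.1987 = 128.3052 km/h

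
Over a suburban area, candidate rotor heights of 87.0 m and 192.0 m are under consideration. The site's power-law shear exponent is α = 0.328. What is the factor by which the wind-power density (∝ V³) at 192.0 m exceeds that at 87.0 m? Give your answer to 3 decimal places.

2.179

Speed ratio: V_B/V_A = (z_B/z_A)^α = (192.0/87.0)^0.328 = (2.2069)^0.328 = 1.29646
Power-density ratio: P_B/P_A = (V_B/V_A)³ = (1.29646)³ = 2.17912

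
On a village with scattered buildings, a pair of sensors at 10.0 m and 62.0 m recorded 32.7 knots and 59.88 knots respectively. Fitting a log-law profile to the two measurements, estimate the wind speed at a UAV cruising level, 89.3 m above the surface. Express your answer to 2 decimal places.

Log law: V ∝ ln(z/z₀). From the pair, with r = V₁/V₂ = 0.54609,
ln z₀ = (ln z₁ − r·ln z₂)/(1 − r) = (2.3026 − 0.54609×4.1271)/0.45391 = 0.1075 → z₀ = 1.113 m
V₃ = V₁ · ln(z₃/z₀)/ln(z₁/z₀) = 32.7 × 4.3845/2.1951 = 65.3154 knots

65.32 knots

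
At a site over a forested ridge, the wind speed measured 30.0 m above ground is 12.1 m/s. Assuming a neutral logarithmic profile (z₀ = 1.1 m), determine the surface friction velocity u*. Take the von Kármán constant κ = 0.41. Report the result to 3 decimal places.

u* ≈ 1.501 m/s

Log law: V(z) = (u*/κ) · ln(z/z₀) ⇒ u* = κ · V / ln(z/z₀)
u* = 0.41 × 12.1 / ln(30.0/1.1) = 0.41 × 12.1 / 3.3059
   = 4.9610 / 3.3059 = 1.5007 m/s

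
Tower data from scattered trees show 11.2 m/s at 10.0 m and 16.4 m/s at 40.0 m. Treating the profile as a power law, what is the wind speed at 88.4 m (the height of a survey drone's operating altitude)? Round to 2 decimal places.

First find α: α = ln(V₂/V₁)/ln(z₂/z₁) = ln(16.4/11.2)/ln(40.0/10.0) = 0.38137/1.38629 = 0.2751
Extrapolate from 40.0 m to 88.4 m: V₃ = 16.4 × (88.4/40.0)^0.2751 = 16.4 × 1.2438 = 20.3979 m/s

20.40 m/s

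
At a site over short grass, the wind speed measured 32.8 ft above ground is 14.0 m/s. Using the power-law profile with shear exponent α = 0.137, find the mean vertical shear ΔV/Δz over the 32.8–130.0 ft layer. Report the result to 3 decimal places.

0.030 m/s/ft

Power law: V₂ = V₁ · (z₂/z₁)^α = 14.0 × (3.9634)^0.137 = 16.9069 m/s
ΔV/Δz = (16.9069 − 14.0)/(130.0 − 32.8) = 2.9069/97.2000 = 0.02991 m/s/ft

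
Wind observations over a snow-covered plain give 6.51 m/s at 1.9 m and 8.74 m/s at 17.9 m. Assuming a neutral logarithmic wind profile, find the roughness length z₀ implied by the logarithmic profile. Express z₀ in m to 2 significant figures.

Log law: V(z) ∝ ln(z/z₀). With r = V₁/V₂ = 6.51/8.74 = 0.74485,
r · ln(z₂/z₀) = ln(z₁/z₀) ⇒ ln z₀ = (ln z₁ − r·ln z₂)/(1 − r)
ln z₀ = (0.64185 − 0.74485×2.88480) / 0.25515 = -5.9059
z₀ = exp(-5.9059) = 0.002723 m

z₀ ≈ 0.0027 m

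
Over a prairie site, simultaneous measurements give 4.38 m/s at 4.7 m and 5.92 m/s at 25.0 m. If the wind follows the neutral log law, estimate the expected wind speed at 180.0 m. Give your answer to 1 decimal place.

7.7 m/s

Log law: V ∝ ln(z/z₀). From the pair, with r = V₁/V₂ = 0.73986,
ln z₀ = (ln z₁ − r·ln z₂)/(1 − r) = (1.5476 − 0.73986×3.2189)/0.26014 = -3.2059 → z₀ = 0.04052 m
V₃ = V₁ · ln(z₃/z₀)/ln(z₁/z₀) = 4.38 × 8.3989/4.7535 = 7.7390 m/s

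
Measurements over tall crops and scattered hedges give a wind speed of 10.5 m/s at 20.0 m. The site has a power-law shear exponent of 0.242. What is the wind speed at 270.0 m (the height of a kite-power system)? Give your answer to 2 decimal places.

19.71 m/s

Power-law profile: V₂ = V₁ · (z₂/z₁)^α
V₂ = 10.5 × (270.0/20.0)^0.242 = 10.5 × (13.5000)^0.242
    = 10.5 × 1.8773 = 19.7120 m/s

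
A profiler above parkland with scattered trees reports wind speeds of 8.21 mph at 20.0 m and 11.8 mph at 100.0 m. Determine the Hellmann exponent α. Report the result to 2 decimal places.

Power law: V₂/V₁ = (z₂/z₁)^α ⇒ α = ln(V₂/V₁) / ln(z₂/z₁)
α = ln(11.8/8.21) / ln(100.0/20.0) = ln(1.4373) / ln(5.0000)
  = 0.36275 / 1.60944 = 0.22539

α ≈ 0.23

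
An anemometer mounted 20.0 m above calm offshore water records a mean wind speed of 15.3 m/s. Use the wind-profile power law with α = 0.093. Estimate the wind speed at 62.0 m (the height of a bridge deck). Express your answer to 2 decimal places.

17.00 m/s

Power-law profile: V₂ = V₁ · (z₂/z₁)^α
V₂ = 15.3 × (62.0/20.0)^0.093 = 15.3 × (3.1000)^0.093
    = 15.3 × 1.1110 = 16.9976 m/s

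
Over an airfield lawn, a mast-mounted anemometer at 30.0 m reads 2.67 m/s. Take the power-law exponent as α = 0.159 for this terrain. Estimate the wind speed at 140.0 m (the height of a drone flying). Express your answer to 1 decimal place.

Power-law profile: V₂ = V₁ · (z₂/z₁)^α
V₂ = 2.67 × (140.0/30.0)^0.159 = 2.67 × (4.6667)^0.159
    = 2.67 × 1.2775 = 3.4110 m/s

3.4 m/s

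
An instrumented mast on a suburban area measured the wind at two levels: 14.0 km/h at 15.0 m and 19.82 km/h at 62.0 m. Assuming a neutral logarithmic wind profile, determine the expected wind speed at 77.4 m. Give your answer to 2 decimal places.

20.73 km/h

Log law: V ∝ ln(z/z₀). From the pair, with r = V₁/V₂ = 0.70636,
ln z₀ = (ln z₁ − r·ln z₂)/(1 − r) = (2.7081 − 0.70636×4.1271)/0.29364 = -0.7056 → z₀ = 0.4938 m
V₃ = V₁ · ln(z₃/z₀)/ln(z₁/z₀) = 14.0 × 5.0545/3.4136 = 20.7299 km/h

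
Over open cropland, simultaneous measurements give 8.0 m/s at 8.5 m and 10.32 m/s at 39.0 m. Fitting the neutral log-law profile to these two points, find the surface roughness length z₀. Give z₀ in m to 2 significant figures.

z₀ ≈ 0.044 m

Log law: V(z) ∝ ln(z/z₀). With r = V₁/V₂ = 8.0/10.32 = 0.77519,
r · ln(z₂/z₀) = ln(z₁/z₀) ⇒ ln z₀ = (ln z₁ − r·ln z₂)/(1 − r)
ln z₀ = (2.14007 − 0.77519×3.66356) / 0.22481 = -3.1134
z₀ = exp(-3.1134) = 0.04445 m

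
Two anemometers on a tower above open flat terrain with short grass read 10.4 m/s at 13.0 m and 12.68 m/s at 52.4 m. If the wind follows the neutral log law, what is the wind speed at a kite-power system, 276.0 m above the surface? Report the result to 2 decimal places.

15.40 m/s

Log law: V ∝ ln(z/z₀). From the pair, with r = V₁/V₂ = 0.82019,
ln z₀ = (ln z₁ − r·ln z₂)/(1 − r) = (2.5649 − 0.82019×3.9589)/0.17981 = -3.7935 → z₀ = 0.02252 m
V₃ = V₁ · ln(z₃/z₀)/ln(z₁/z₀) = 10.4 × 9.4139/6.3584 = 15.3976 m/s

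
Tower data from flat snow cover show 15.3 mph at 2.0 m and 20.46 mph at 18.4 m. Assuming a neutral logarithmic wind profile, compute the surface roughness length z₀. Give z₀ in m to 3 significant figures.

z₀ ≈ 0.00278 m

Log law: V(z) ∝ ln(z/z₀). With r = V₁/V₂ = 15.3/20.46 = 0.74780,
r · ln(z₂/z₀) = ln(z₁/z₀) ⇒ ln z₀ = (ln z₁ − r·ln z₂)/(1 − r)
ln z₀ = (0.69315 − 0.74780×2.91235) / 0.25220 = -5.8870
z₀ = exp(-5.8870) = 0.002775 m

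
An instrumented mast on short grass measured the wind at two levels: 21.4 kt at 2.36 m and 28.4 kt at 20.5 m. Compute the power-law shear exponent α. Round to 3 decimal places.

α ≈ 0.131

Power law: V₂/V₁ = (z₂/z₁)^α ⇒ α = ln(V₂/V₁) / ln(z₂/z₁)
α = ln(28.4/21.4) / ln(20.5/2.36) = ln(1.3271) / ln(8.6864)
  = 0.28300 / 2.16176 = 0.13091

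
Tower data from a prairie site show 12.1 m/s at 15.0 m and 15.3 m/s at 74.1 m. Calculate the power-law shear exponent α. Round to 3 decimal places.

α ≈ 0.147

Power law: V₂/V₁ = (z₂/z₁)^α ⇒ α = ln(V₂/V₁) / ln(z₂/z₁)
α = ln(15.3/12.1) / ln(74.1/15.0) = ln(1.2645) / ln(4.9400)
  = 0.23465 / 1.59737 = 0.14690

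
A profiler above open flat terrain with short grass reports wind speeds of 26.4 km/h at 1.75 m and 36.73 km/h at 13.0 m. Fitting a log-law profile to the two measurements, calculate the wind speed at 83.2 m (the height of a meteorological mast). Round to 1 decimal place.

Log law: V ∝ ln(z/z₀). From the pair, with r = V₁/V₂ = 0.71876,
ln z₀ = (ln z₁ − r·ln z₂)/(1 − r) = (0.5596 − 0.71876×2.5649)/0.28124 = -4.5653 → z₀ = 0.01041 m
V₃ = V₁ · ln(z₃/z₀)/ln(z₁/z₀) = 26.4 × 8.9866/5.1250 = 46.2923 km/h

46.3 km/h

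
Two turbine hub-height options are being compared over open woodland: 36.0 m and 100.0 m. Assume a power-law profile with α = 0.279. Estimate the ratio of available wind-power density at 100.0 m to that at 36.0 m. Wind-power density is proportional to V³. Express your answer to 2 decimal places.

2.35

Speed ratio: V_B/V_A = (z_B/z_A)^α = (100.0/36.0)^0.279 = (2.7778)^0.279 = 1.32982
Power-density ratio: P_B/P_A = (V_B/V_A)³ = (1.32982)³ = 2.35166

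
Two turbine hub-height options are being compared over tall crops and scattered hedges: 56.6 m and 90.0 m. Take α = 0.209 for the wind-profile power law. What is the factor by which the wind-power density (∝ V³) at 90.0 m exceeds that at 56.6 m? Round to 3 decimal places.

Speed ratio: V_B/V_A = (z_B/z_A)^α = (90.0/56.6)^0.209 = (1.5901)^0.209 = 1.10179
Power-density ratio: P_B/P_A = (V_B/V_A)³ = (1.10179)³ = 1.33750

1.338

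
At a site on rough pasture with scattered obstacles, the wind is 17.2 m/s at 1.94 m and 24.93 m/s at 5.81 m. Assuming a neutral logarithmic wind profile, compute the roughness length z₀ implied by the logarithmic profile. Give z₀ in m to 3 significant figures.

Log law: V(z) ∝ ln(z/z₀). With r = V₁/V₂ = 17.2/24.93 = 0.68993,
r · ln(z₂/z₀) = ln(z₁/z₀) ⇒ ln z₀ = (ln z₁ − r·ln z₂)/(1 − r)
ln z₀ = (0.66269 − 0.68993×1.75958) / 0.31007 = -1.7780
z₀ = exp(-1.7780) = 0.1690 m

z₀ ≈ 0.169 m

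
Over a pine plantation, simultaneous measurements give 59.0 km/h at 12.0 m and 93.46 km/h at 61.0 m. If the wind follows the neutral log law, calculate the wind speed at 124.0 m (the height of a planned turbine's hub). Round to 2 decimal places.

Log law: V ∝ ln(z/z₀). From the pair, with r = V₁/V₂ = 0.63129,
ln z₀ = (ln z₁ − r·ln z₂)/(1 − r) = (2.4849 − 0.63129×4.1109)/0.36871 = -0.2990 → z₀ = 0.7416 m
V₃ = V₁ · ln(z₃/z₀)/ln(z₁/z₀) = 59.0 × 5.1192/2.7839 = 108.4949 km/h

108.49 km/h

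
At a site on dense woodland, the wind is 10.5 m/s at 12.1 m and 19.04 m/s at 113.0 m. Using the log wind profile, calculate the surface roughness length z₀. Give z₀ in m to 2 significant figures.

Log law: V(z) ∝ ln(z/z₀). With r = V₁/V₂ = 10.5/19.04 = 0.55147,
r · ln(z₂/z₀) = ln(z₁/z₀) ⇒ ln z₀ = (ln z₁ − r·ln z₂)/(1 − r)
ln z₀ = (2.49321 − 0.55147×4.72739) / 0.44853 = -0.2537
z₀ = exp(-0.2537) = 0.7759 m

z₀ ≈ 0.78 m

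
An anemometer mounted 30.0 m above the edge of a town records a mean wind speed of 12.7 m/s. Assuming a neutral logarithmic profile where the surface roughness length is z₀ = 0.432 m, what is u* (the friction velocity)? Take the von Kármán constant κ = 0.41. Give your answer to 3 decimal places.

Log law: V(z) = (u*/κ) · ln(z/z₀) ⇒ u* = κ · V / ln(z/z₀)
u* = 0.41 × 12.7 / ln(30.0/0.432) = 0.41 × 12.7 / 4.2405
   = 5.2070 / 4.2405 = 1.2279 m/s

u* ≈ 1.228 m/s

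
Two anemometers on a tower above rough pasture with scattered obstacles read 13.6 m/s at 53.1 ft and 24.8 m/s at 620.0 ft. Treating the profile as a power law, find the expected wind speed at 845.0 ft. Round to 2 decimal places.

First find α: α = ln(V₂/V₁)/ln(z₂/z₁) = ln(24.8/13.6)/ln(620.0/53.1) = 0.60077/2.45754 = 0.2445
Extrapolate from 620.0 ft to 845.0 ft: V₃ = 24.8 × (845.0/620.0)^0.2445 = 24.8 × 1.0786 = 26.7500 m/s

26.75 m/s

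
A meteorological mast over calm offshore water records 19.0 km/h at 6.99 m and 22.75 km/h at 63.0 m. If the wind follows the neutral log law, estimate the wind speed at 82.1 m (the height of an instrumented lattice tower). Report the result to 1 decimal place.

Log law: V ∝ ln(z/z₀). From the pair, with r = V₁/V₂ = 0.83516,
ln z₀ = (ln z₁ − r·ln z₂)/(1 − r) = (1.9445 − 0.83516×4.1431)/0.16484 = -9.1954 → z₀ = 0.0001015 m
V₃ = V₁ · ln(z₃/z₀)/ln(z₁/z₀) = 19.0 × 13.6033/11.1398 = 23.2016 km/h

23.2 km/h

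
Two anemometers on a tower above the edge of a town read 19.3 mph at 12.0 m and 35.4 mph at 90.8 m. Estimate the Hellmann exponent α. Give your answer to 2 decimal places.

Power law: V₂/V₁ = (z₂/z₁)^α ⇒ α = ln(V₂/V₁) / ln(z₂/z₁)
α = ln(35.4/19.3) / ln(90.8/12.0) = ln(1.8342) / ln(7.5667)
  = 0.60661 / 2.02375 = 0.29974

α ≈ 0.30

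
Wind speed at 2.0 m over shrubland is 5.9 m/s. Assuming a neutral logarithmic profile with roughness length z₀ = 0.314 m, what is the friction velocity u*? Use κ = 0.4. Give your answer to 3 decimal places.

u* ≈ 1.275 m/s

Log law: V(z) = (u*/κ) · ln(z/z₀) ⇒ u* = κ · V / ln(z/z₀)
u* = 0.4 × 5.9 / ln(2.0/0.314) = 0.4 × 5.9 / 1.8515
   = 2.3600 / 1.8515 = 1.2746 m/s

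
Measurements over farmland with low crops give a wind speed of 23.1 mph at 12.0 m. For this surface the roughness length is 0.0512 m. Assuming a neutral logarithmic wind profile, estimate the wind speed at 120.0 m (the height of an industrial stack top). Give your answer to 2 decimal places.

32.85 mph

Log law: V(z) ∝ ln(z/z₀), so V₂/V₁ = ln(z₂/z₀) / ln(z₁/z₀).
ln(120.0/0.0512) = 7.7595, ln(12.0/0.0512) = 5.4569
V₂ = 23.1 × 7.7595/5.4569 = 23.1 × 1.4220 = 32.8472 mph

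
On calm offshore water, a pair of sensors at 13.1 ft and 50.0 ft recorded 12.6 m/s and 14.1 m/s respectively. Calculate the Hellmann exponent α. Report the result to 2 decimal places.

Power law: V₂/V₁ = (z₂/z₁)^α ⇒ α = ln(V₂/V₁) / ln(z₂/z₁)
α = ln(14.1/12.6) / ln(50.0/13.1) = ln(1.1190) / ln(3.8168)
  = 0.11248 / 1.33941 = 0.08398

α ≈ 0.08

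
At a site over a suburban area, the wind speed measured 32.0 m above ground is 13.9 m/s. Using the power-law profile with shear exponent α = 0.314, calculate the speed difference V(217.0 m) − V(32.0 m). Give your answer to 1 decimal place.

Power law: V₂ = V₁ · (z₂/z₁)^α = 13.9 × (6.7812)^0.314 = 25.3540 m/s
ΔV = 25.3540 − 13.9 = 11.4540 m/s

11.5 m/s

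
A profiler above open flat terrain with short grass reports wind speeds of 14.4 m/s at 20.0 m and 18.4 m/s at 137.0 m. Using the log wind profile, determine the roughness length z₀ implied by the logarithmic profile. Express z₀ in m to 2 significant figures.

z₀ ≈ 0.020 m

Log law: V(z) ∝ ln(z/z₀). With r = V₁/V₂ = 14.4/18.4 = 0.78261,
r · ln(z₂/z₀) = ln(z₁/z₀) ⇒ ln z₀ = (ln z₁ − r·ln z₂)/(1 − r)
ln z₀ = (2.99573 − 0.78261×4.91998) / 0.21739 = -3.9316
z₀ = exp(-3.9316) = 0.01961 m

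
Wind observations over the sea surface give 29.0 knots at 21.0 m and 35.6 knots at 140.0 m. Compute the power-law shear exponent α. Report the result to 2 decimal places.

Power law: V₂/V₁ = (z₂/z₁)^α ⇒ α = ln(V₂/V₁) / ln(z₂/z₁)
α = ln(35.6/29.0) / ln(140.0/21.0) = ln(1.2276) / ln(6.6667)
  = 0.20505 / 1.89712 = 0.10808

α ≈ 0.11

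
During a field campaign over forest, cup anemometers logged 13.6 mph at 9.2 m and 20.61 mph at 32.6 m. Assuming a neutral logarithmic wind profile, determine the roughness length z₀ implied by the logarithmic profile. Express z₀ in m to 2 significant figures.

Log law: V(z) ∝ ln(z/z₀). With r = V₁/V₂ = 13.6/20.61 = 0.65987,
r · ln(z₂/z₀) = ln(z₁/z₀) ⇒ ln z₀ = (ln z₁ − r·ln z₂)/(1 − r)
ln z₀ = (2.21920 − 0.65987×3.48431) / 0.34013 = -0.2352
z₀ = exp(-0.2352) = 0.7904 m

z₀ ≈ 0.79 m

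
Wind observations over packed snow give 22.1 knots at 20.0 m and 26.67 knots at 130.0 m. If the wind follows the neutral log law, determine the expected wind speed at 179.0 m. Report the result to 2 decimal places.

27.45 knots

Log law: V ∝ ln(z/z₀). From the pair, with r = V₁/V₂ = 0.82865,
ln z₀ = (ln z₁ − r·ln z₂)/(1 − r) = (2.9957 − 0.82865×4.8675)/0.17135 = -6.0561 → z₀ = 0.002344 m
V₃ = V₁ · ln(z₃/z₀)/ln(z₁/z₀) = 22.1 × 11.2435/9.0518 = 27.4509 knots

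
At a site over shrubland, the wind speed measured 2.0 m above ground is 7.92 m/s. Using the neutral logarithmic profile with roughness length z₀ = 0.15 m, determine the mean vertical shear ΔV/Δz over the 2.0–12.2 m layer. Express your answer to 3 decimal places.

Log law: V₂ = V₁ · ln(z₂/z₀)/ln(z₁/z₀) = 7.92 × 4.3986/2.5903 = 13.4490 m/s
ΔV/Δz = (13.4490 − 7.92)/(12.2 − 2.0) = 5.5290/10.2000 = 0.54206 m/s/m

0.542 m/s/m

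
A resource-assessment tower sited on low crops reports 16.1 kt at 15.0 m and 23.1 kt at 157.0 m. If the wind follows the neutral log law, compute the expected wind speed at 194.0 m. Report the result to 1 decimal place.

Log law: V ∝ ln(z/z₀). From the pair, with r = V₁/V₂ = 0.69697,
ln z₀ = (ln z₁ − r·ln z₂)/(1 − r) = (2.7081 − 0.69697×5.0562)/0.30303 = -2.6928 → z₀ = 0.06769 m
V₃ = V₁ · ln(z₃/z₀)/ln(z₁/z₀) = 16.1 × 7.9607/5.4008 = 23.7308 kt

23.7 kt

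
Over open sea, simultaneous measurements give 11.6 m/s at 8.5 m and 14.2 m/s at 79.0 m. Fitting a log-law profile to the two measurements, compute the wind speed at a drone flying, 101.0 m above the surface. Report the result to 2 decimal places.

Log law: V ∝ ln(z/z₀). From the pair, with r = V₁/V₂ = 0.81690,
ln z₀ = (ln z₁ − r·ln z₂)/(1 − r) = (2.1401 − 0.81690×4.3694)/0.18310 = -7.8064 → z₀ = 0.0004071 m
V₃ = V₁ · ln(z₃/z₀)/ln(z₁/z₀) = 11.6 × 12.4215/9.9465 = 14.4865 m/s

14.49 m/s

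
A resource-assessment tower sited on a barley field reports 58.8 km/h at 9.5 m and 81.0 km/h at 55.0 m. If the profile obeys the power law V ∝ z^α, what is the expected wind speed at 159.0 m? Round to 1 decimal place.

98.3 km/h

First find α: α = ln(V₂/V₁)/ln(z₂/z₁) = ln(81.0/58.8)/ln(55.0/9.5) = 0.32031/1.75604 = 0.1824
Extrapolate from 55.0 m to 159.0 m: V₃ = 81.0 × (159.0/55.0)^0.1824 = 81.0 × 1.2137 = 98.3058 km/h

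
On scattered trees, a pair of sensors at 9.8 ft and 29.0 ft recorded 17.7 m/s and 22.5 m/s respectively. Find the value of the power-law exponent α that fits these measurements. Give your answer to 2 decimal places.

Power law: V₂/V₁ = (z₂/z₁)^α ⇒ α = ln(V₂/V₁) / ln(z₂/z₁)
α = ln(22.5/17.7) / ln(29.0/9.8) = ln(1.2712) / ln(2.9592)
  = 0.23995 / 1.08491 = 0.22117

α ≈ 0.22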